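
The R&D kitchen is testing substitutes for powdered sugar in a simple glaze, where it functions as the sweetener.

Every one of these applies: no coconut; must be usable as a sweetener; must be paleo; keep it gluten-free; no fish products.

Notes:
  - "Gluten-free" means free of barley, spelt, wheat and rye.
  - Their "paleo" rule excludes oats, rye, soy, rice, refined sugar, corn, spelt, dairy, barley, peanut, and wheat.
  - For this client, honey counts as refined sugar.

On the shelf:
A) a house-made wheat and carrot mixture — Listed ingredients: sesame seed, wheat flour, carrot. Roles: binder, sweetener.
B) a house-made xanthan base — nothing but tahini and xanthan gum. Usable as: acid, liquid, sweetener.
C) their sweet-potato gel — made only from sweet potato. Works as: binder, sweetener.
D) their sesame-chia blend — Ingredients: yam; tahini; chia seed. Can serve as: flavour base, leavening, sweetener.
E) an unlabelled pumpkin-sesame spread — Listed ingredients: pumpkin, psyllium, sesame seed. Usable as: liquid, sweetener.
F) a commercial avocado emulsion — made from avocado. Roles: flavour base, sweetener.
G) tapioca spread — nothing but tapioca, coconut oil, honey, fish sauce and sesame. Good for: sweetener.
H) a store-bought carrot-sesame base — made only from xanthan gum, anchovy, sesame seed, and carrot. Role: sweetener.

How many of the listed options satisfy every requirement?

A: has wheat flour, so not gluten-free; has wheat flour, so not paleo — out
B: all constraints satisfied — keep
C: every rule checks out — valid
D: only tahini, yam, and chia seed; none excluded — valid
E: works as a sweetener, gluten-free, no coconut — valid
F: works as a sweetener, no coconut, no fish — keep
G: has honey, so not paleo; has fish sauce, so not fish-free (and 1 more) — reject
H: has anchovy, so not fish-free — reject

5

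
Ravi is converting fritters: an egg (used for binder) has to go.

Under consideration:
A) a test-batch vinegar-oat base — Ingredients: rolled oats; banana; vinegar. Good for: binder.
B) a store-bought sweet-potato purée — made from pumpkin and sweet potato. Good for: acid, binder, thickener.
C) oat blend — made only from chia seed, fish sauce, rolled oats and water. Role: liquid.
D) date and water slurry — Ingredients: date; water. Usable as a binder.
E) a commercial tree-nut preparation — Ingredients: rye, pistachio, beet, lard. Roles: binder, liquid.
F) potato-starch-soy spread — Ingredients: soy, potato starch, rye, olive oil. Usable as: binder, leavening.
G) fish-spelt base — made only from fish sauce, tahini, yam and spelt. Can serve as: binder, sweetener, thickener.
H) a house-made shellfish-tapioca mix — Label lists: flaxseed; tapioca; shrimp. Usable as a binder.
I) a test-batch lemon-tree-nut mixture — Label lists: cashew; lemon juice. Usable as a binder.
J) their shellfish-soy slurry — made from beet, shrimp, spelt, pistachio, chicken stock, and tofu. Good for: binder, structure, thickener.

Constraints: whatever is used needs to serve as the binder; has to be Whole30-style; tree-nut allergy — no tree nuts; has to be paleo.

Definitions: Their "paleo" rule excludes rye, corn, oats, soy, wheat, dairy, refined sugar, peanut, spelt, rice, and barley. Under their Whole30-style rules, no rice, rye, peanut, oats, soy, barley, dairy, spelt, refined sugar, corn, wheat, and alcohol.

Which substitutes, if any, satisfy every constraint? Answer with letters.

A: has rolled oats, so not paleo; has rolled oats, so not Whole30-style — no
B: only sweet potato and pumpkin; none excluded — valid
C: not usable as a binder; has rolled oats, so not paleo (and 1 more) — out
D: works as a binder, no tree nuts, paleo — OK
E: has rye, so not paleo; has rye, so not Whole30-style (and 1 more) — out
F: has rye, so not paleo; has rye, so not Whole30-style — no
G: has spelt, so not paleo; has spelt, so not Whole30-style — no
H: only shrimp, tapioca and flaxseed; none excluded — OK
I: has cashew, so not tree-nut-free — out
J: has tofu, so not paleo; has tofu, so not Whole30-style (and 1 more) — out

B, D, H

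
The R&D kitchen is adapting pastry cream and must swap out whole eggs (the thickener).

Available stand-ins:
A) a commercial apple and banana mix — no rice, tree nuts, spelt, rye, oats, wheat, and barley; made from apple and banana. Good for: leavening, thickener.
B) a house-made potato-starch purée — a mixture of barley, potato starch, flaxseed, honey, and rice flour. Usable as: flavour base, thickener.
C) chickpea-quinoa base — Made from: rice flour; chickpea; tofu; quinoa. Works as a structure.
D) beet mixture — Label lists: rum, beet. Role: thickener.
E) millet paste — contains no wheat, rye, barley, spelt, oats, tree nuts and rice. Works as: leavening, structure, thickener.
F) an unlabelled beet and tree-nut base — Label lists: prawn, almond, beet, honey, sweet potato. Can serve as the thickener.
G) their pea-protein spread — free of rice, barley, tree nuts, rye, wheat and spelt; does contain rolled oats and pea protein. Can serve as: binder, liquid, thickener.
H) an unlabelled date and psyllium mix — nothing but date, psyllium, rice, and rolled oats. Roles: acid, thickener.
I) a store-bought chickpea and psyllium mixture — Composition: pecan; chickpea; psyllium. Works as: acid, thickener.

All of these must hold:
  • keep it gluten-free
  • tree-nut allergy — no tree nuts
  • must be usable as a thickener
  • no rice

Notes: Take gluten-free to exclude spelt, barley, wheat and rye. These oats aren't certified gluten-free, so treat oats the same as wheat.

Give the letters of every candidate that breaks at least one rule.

A: nothing on the exclusion list — valid
B: has barley, so not gluten-free; has rice flour, so not rice-free — no
C: not usable as a thickener; has rice flour, so not rice-free — out
D: only rum and beet; none excluded — valid
E: every rule checks out — keep
F: has almond, so not tree-nut-free — out
G: has rolled oats, so not gluten-free — reject
H: has rolled oats, so not gluten-free; has rice, so not rice-free — reject
I: has pecan, so not tree-nut-free — no

B, C, F, G, H, I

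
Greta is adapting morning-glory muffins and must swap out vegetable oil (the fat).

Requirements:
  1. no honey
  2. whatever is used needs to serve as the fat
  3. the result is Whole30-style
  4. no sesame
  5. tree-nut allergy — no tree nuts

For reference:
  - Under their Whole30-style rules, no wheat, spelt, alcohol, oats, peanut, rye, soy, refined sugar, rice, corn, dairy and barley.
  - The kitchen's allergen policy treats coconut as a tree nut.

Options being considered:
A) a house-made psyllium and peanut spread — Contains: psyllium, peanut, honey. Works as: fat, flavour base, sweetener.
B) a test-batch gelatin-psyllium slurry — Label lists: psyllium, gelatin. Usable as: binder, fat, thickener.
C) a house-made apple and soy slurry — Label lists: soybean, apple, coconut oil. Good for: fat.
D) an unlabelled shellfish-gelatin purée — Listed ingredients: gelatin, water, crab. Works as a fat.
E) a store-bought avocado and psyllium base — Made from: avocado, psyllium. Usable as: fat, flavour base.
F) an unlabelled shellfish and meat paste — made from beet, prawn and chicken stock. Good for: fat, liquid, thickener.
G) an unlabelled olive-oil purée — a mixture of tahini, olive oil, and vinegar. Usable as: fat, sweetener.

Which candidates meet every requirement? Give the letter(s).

B, D, E, F

A: has peanut, so not Whole30-style; has honey, so not honey-free — reject
B: no honey, tree-nut-free — keep
C: has soybean, so not Whole30-style; has coconut oil, so not tree-nut-free — out
D: only gelatin, crab and water; none excluded — keep
E: works as a fat, tree-nut-free, no honey — keep
F: every rule checks out — OK
G: has tahini, so not sesame-free — no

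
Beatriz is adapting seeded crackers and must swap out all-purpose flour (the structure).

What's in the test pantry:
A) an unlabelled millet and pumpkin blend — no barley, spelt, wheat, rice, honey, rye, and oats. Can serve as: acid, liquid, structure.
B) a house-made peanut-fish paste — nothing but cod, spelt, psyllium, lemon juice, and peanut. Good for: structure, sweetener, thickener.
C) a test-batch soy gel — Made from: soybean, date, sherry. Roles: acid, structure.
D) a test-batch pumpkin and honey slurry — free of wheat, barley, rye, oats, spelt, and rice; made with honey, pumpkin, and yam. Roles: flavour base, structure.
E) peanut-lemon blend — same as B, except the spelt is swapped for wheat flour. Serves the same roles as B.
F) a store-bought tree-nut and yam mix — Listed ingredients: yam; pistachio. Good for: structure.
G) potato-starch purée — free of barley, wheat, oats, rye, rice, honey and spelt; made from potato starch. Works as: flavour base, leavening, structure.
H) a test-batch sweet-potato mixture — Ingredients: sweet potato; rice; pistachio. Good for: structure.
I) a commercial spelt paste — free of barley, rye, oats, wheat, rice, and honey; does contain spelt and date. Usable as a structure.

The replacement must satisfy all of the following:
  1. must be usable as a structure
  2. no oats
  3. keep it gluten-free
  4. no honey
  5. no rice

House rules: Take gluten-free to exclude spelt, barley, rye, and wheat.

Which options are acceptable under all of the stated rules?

A, C, F, G

A: gluten-free, no rice — valid
B: has spelt, so not gluten-free — reject
C: gluten-free, no oats — OK
D: has honey, so not honey-free — reject
E: has wheat flour, so not gluten-free — no
F: works as a structure, no oats, gluten-free — valid
G: works as a structure, no oats, no rice — valid
H: has rice, so not rice-free — reject
I: has spelt, so not gluten-free — reject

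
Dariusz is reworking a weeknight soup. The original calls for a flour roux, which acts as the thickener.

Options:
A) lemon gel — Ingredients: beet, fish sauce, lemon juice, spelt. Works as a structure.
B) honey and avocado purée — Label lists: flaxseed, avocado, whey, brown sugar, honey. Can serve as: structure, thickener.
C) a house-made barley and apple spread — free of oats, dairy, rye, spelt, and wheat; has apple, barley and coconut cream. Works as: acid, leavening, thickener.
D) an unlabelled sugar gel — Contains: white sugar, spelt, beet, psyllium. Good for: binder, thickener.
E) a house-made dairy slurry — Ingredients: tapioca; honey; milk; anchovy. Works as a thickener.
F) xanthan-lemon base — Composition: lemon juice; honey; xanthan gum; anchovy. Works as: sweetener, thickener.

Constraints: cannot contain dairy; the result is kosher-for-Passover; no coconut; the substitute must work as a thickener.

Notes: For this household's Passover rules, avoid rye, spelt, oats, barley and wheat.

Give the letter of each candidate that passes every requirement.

F

A: not usable as a thickener; has spelt, so not kosher-for-Passover — no
B: has whey, so not dairy-free — no
C: has barley, so not kosher-for-Passover; has coconut cream, so not coconut-free — no
D: has spelt, so not kosher-for-Passover — no
E: has milk, so not dairy-free — reject
F: anchovy and honey etc. — none of it excluded — keep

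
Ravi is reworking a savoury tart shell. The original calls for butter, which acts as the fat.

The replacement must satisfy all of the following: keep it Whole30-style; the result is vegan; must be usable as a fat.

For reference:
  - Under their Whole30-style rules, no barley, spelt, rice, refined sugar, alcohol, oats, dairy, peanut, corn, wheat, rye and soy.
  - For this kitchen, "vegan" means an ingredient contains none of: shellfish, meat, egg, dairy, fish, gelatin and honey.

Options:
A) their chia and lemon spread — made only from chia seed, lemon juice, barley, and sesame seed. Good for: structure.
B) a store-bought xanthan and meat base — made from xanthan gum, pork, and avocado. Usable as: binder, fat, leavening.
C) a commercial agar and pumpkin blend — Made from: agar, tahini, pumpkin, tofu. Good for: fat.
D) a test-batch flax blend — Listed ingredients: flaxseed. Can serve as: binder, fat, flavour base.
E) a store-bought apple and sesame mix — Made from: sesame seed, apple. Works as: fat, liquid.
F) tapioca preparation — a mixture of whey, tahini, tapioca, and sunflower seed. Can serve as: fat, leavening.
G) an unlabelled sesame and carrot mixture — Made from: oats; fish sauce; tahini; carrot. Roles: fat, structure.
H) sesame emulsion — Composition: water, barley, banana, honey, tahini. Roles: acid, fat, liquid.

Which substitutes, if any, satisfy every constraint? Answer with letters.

A: not usable as a fat; has barley, so not Whole30-style — out
B: has pork, so not vegan — out
C: has tofu, so not Whole30-style — no
D: works as a fat, Whole30-style, vegan — keep
E: only sesame seed and apple; none excluded — OK
F: has whey, so not Whole30-style; has whey, so not vegan — reject
G: has oats, so not Whole30-style; has fish sauce, so not vegan — reject
H: has barley, so not Whole30-style; has honey, so not vegan — no

D, E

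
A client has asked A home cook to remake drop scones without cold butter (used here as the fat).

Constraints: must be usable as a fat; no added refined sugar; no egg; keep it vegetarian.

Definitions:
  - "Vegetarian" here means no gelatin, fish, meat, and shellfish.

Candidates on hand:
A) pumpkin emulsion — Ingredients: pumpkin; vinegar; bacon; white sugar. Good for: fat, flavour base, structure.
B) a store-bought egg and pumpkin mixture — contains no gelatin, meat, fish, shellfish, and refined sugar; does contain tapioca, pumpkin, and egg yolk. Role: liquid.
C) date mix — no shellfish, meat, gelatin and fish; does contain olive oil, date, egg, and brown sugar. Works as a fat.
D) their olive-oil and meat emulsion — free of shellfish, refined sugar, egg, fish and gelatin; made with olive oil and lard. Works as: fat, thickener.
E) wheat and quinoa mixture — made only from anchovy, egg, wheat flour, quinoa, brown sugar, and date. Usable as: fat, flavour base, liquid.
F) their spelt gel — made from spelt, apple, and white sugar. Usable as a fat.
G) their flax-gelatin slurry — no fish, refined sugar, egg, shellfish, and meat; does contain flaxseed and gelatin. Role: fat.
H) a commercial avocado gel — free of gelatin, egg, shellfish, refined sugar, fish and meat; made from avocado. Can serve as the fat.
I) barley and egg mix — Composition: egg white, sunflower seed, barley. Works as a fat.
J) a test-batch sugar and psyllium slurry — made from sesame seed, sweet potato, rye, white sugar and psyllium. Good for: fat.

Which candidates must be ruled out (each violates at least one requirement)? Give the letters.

A: has bacon, so not vegetarian; has white sugar, so not no-added-sugar — no
B: not usable as a fat; has egg yolk, so not egg-free — reject
C: has egg, so not egg-free; has brown sugar, so not no-added-sugar — out
D: has lard, so not vegetarian — out
E: has anchovy, so not vegetarian; has egg, so not egg-free (and 1 more) — out
F: has white sugar, so not no-added-sugar — out
G: has gelatin, so not vegetarian — no
H: works as a fat, no egg, no refined sugar — OK
I: has egg white, so not egg-free — no
J: has white sugar, so not no-added-sugar — no

A, B, C, D, E, F, G, I, J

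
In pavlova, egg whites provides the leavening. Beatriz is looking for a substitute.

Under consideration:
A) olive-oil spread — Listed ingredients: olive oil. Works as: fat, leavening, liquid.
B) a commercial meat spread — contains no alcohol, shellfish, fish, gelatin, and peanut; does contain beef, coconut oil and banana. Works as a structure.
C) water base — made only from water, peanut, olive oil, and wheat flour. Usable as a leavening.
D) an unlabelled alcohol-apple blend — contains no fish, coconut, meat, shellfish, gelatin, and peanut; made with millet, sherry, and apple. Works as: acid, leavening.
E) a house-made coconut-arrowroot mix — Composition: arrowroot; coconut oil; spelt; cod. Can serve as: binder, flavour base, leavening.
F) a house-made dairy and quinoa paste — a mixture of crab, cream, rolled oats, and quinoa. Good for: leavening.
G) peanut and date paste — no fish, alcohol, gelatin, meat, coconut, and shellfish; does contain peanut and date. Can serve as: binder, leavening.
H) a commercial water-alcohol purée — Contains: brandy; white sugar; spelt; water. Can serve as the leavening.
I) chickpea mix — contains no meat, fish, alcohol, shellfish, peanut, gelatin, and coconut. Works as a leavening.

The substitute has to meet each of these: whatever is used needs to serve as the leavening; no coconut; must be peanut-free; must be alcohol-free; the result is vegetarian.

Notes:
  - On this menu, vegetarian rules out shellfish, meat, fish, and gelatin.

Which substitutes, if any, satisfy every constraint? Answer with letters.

A: nothing on the exclusion list — keep
B: not usable as a leavening; has beef, so not vegetarian (and 1 more) — reject
C: has peanut, so not peanut-free — out
D: has sherry, so not alcohol-free — no
E: has cod, so not vegetarian; has coconut oil, so not coconut-free — out
F: has crab, so not vegetarian — out
G: has peanut, so not peanut-free — reject
H: has brandy, so not alcohol-free — no
I: every rule checks out — keep

A, I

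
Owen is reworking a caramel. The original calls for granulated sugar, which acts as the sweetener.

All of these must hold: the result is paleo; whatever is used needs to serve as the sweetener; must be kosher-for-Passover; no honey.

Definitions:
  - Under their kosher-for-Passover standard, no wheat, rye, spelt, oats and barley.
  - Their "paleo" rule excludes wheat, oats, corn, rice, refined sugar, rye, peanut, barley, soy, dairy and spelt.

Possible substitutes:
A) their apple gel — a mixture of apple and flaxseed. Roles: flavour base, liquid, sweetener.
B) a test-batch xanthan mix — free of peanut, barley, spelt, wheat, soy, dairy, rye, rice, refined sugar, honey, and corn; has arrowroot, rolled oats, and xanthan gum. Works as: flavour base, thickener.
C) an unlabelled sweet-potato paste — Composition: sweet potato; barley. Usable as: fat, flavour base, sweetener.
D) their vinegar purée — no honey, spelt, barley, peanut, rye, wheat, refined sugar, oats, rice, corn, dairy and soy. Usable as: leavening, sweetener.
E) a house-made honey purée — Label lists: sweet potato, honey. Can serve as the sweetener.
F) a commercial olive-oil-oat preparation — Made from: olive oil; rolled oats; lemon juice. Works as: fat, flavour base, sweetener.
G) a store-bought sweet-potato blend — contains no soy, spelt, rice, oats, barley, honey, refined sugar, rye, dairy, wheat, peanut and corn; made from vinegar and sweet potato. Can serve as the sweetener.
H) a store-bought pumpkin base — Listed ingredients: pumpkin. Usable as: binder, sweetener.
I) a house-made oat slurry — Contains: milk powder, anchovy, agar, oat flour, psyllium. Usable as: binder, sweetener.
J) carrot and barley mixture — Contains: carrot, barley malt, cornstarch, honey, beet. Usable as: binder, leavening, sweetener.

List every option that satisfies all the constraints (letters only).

A: works as a sweetener, paleo, no honey — keep
B: not usable as a sweetener; has rolled oats, so not kosher-for-Passover (and 1 more) — reject
C: has barley, so not kosher-for-Passover; has barley, so not paleo — reject
D: works as a sweetener, no honey, kosher-for-Passover — OK
E: has honey, so not honey-free — reject
F: has rolled oats, so not kosher-for-Passover; has rolled oats, so not paleo — no
G: every rule checks out — valid
H: nothing on the exclusion list — keep
I: has oat flour, so not kosher-for-Passover; has milk powder, so not paleo — no
J: has barley malt, so not kosher-for-Passover; has barley malt, so not paleo (and 1 more) — no

A, D, G, H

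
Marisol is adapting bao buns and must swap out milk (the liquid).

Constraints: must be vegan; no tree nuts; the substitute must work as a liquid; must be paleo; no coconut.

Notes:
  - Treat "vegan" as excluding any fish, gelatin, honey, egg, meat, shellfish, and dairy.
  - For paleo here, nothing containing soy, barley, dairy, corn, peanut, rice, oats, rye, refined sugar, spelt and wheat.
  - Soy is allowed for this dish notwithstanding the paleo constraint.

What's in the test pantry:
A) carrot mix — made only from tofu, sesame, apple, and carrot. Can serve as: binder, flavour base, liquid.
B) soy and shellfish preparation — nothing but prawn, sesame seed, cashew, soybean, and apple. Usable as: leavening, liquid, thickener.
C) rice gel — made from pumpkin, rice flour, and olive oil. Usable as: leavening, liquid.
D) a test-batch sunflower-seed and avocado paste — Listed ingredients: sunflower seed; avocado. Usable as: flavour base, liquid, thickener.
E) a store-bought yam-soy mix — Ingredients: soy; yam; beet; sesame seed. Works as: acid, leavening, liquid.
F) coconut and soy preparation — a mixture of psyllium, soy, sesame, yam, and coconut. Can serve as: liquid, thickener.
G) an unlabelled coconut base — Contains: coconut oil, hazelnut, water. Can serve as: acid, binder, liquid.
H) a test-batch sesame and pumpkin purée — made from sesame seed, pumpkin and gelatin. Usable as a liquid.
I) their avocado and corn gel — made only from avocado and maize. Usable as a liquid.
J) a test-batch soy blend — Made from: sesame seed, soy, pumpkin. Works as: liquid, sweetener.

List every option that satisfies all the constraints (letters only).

A, D, E, J

A: soy is permitted under the paleo carve-out; nothing else excluded — valid
B: has prawn, so not vegan; has cashew, so not tree-nut-free — no
C: has rice flour, so not paleo — out
D: only sunflower seed and avocado; none excluded — keep
E: soy is permitted under the paleo carve-out; nothing else excluded — keep
F: has coconut, so not coconut-free — no
G: has coconut oil, so not coconut-free; has hazelnut, so not tree-nut-free — reject
H: has gelatin, so not vegan — reject
I: has maize, so not paleo — reject
J: soy is permitted under the paleo carve-out; nothing else excluded — OK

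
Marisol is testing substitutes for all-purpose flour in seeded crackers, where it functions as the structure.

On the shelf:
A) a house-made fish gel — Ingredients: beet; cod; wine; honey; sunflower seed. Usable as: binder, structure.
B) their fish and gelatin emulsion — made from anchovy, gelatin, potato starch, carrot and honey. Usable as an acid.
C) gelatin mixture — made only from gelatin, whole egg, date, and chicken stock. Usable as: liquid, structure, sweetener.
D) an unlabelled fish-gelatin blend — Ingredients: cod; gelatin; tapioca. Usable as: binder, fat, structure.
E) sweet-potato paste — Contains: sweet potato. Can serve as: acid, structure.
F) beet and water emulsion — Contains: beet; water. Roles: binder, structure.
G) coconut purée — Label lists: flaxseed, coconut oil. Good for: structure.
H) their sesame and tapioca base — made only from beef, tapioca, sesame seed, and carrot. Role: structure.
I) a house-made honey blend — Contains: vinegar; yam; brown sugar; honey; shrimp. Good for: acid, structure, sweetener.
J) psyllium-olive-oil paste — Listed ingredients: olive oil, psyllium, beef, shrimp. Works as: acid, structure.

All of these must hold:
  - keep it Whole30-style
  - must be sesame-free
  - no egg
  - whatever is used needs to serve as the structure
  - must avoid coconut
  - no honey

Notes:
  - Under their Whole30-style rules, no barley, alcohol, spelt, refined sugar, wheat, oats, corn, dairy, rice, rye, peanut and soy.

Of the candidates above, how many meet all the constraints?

4

A: has wine, so not Whole30-style; has honey, so not honey-free — reject
B: not usable as a structure; has honey, so not honey-free — out
C: has whole egg, so not egg-free — no
D: nothing on the exclusion list — OK
E: all constraints satisfied — OK
F: nothing on the exclusion list — keep
G: has coconut oil, so not coconut-free — reject
H: has sesame seed, so not sesame-free — reject
I: has brown sugar, so not Whole30-style; has honey, so not honey-free — no
J: beef and shrimp etc. — none of it excluded — OK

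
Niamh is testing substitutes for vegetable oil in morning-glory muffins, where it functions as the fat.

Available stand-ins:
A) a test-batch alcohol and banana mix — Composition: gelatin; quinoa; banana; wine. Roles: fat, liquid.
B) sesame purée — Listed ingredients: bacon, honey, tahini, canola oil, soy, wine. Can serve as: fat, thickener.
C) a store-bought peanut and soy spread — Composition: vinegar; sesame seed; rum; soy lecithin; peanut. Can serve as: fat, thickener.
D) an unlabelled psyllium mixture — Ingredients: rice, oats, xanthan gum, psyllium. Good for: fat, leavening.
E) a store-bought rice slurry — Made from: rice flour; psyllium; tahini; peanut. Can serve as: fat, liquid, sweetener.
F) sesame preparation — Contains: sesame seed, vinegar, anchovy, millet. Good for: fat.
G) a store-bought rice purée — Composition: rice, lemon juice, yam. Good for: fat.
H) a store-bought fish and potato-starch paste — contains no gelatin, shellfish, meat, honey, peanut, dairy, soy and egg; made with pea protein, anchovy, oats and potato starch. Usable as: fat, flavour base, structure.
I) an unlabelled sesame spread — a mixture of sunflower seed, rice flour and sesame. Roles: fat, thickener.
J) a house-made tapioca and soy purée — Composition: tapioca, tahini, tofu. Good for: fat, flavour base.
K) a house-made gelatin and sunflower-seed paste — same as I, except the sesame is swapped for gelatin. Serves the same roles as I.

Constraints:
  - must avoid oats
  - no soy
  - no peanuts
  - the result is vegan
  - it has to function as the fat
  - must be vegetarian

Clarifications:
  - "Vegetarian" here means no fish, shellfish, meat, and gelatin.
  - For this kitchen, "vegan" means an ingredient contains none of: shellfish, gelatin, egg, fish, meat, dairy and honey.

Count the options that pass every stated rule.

2

A: has gelatin, so not vegetarian; has gelatin, so not vegan — reject
B: has bacon, so not vegetarian; has honey, so not vegan (and 1 more) — no
C: has soy lecithin, so not soy-free; has peanut, so not peanut-free — no
D: has oats, so not oat-free — no
E: has peanut, so not peanut-free — out
F: has anchovy, so not vegetarian; has anchovy, so not vegan — reject
G: every rule checks out — keep
H: has anchovy, so not vegetarian; has anchovy, so not vegan (and 1 more) — no
I: works as a fat, no oats, no peanut — keep
J: has tofu, so not soy-free — reject
K: has gelatin, so not vegetarian; has gelatin, so not vegan — no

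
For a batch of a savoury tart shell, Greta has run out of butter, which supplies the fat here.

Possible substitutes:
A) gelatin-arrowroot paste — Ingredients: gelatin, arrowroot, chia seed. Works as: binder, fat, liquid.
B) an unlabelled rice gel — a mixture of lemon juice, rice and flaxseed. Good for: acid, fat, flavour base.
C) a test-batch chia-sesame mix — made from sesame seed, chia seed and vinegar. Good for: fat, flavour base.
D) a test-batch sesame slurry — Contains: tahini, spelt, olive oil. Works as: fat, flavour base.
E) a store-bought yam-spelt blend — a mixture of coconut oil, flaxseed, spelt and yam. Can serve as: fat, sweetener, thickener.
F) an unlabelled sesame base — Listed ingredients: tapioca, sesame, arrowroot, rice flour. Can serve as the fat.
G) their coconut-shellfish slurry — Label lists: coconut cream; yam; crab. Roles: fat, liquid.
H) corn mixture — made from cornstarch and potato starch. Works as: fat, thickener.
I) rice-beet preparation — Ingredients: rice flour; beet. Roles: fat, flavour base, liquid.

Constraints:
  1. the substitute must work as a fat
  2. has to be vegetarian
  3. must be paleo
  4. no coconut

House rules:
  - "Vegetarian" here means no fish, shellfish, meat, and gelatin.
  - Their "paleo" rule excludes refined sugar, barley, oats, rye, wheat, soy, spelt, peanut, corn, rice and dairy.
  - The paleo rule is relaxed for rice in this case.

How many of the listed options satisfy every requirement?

A: has gelatin, so not vegetarian — reject
B: rice is permitted under the paleo carve-out; nothing else excluded — valid
C: only sesame seed, vinegar and chia seed; none excluded — valid
D: has spelt, so not paleo — reject
E: has spelt, so not paleo; has coconut oil, so not coconut-free — no
F: rice is permitted under the paleo carve-out; nothing else excluded — keep
G: has crab, so not vegetarian; has coconut cream, so not coconut-free — no
H: has cornstarch, so not paleo — reject
I: rice is permitted under the paleo carve-out; nothing else excluded — valid

4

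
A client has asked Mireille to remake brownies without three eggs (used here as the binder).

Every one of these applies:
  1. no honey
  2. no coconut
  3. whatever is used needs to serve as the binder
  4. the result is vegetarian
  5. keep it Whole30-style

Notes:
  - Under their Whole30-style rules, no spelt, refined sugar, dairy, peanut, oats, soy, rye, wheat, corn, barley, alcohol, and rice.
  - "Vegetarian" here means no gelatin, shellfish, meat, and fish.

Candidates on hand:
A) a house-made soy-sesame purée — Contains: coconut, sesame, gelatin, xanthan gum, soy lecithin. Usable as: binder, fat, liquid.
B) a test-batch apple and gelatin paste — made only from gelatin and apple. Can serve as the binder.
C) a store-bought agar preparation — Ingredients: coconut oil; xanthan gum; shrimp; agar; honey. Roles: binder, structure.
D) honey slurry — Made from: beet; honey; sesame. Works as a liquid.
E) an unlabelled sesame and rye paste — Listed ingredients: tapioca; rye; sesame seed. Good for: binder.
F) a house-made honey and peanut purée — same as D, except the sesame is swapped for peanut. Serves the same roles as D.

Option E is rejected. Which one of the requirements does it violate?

Whole30-style

usable as a binder: satisfied
Whole30-style: has rye — fails
vegetarian: satisfied
coconut-free: satisfied
honey-free: satisfied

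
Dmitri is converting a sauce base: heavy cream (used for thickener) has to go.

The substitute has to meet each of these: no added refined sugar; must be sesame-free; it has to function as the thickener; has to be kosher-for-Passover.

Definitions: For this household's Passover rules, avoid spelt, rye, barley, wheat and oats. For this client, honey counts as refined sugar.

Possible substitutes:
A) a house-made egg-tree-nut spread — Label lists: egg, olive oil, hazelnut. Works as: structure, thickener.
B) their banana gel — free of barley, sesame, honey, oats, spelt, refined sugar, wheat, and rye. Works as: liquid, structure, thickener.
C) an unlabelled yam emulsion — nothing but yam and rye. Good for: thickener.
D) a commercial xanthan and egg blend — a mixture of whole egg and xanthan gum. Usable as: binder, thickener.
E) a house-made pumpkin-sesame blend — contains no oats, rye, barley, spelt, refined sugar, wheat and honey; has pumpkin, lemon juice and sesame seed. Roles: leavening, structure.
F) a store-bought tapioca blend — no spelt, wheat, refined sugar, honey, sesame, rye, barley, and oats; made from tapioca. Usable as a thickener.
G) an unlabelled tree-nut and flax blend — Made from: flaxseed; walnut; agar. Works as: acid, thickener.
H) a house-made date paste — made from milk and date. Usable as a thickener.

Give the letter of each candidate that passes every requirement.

A: no-added-sugar, no sesame — valid
B: every rule checks out — valid
C: has rye, so not kosher-for-Passover — no
D: nothing on the exclusion list — valid
E: not usable as a thickener; has sesame seed, so not sesame-free — reject
F: all constraints satisfied — valid
G: only walnut, flaxseed and agar; none excluded — valid
H: nothing on the exclusion list — keep

A, B, D, F, G, H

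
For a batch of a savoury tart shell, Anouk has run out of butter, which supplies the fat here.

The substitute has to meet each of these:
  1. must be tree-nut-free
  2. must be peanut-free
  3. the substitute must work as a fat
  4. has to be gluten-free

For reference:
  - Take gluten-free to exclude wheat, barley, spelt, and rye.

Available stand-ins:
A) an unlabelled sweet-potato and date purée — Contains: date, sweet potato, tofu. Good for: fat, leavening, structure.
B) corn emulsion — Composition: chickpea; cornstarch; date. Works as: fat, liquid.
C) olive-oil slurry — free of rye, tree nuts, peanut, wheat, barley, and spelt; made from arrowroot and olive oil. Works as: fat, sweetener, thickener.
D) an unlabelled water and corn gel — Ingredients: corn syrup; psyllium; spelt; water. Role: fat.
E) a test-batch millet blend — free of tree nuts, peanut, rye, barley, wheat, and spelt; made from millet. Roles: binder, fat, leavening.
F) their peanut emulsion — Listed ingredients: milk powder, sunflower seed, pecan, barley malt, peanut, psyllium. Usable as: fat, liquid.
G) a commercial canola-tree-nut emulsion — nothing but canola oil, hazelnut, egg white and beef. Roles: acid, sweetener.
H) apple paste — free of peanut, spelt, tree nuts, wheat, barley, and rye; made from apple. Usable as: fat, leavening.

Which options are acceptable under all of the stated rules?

A, B, C, E, H

A: all constraints satisfied — keep
B: only cornstarch, chickpea and date; none excluded — keep
C: works as a fat, gluten-free, no peanut — valid
D: has spelt, so not gluten-free — reject
E: works as a fat, gluten-free, no peanut — valid
F: has barley malt, so not gluten-free; has peanut, so not peanut-free (and 1 more) — reject
G: not usable as a fat; has hazelnut, so not tree-nut-free — reject
H: works as a fat, no tree nuts, gluten-free — OK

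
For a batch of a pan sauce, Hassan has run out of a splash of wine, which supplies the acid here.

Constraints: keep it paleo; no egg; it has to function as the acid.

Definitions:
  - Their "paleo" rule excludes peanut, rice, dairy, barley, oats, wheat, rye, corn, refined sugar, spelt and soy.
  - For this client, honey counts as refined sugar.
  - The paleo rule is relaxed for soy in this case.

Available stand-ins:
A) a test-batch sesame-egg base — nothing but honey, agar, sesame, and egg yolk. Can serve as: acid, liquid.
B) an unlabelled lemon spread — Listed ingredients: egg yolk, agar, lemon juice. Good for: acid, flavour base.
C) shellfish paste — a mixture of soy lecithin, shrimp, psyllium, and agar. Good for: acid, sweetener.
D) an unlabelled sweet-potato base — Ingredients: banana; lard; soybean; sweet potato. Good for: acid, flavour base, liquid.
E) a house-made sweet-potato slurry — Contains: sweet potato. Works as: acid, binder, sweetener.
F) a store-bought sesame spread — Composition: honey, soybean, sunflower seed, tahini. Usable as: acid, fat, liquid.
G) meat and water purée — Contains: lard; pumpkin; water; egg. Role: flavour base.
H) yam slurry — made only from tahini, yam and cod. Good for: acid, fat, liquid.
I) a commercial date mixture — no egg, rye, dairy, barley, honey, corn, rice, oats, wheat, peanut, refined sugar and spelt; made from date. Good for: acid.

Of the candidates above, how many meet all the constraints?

A: has honey, so not paleo; has egg yolk, so not egg-free — reject
B: has egg yolk, so not egg-free — out
C: soy is permitted under the paleo carve-out; nothing else excluded — valid
D: soy is permitted under the paleo carve-out; nothing else excluded — OK
E: nothing on the exclusion list — valid
F: has honey, so not paleo — no
G: not usable as an acid; has egg, so not egg-free — no
H: only cod, tahini, and yam; none excluded — valid
I: works as an acid, paleo, no egg — valid

5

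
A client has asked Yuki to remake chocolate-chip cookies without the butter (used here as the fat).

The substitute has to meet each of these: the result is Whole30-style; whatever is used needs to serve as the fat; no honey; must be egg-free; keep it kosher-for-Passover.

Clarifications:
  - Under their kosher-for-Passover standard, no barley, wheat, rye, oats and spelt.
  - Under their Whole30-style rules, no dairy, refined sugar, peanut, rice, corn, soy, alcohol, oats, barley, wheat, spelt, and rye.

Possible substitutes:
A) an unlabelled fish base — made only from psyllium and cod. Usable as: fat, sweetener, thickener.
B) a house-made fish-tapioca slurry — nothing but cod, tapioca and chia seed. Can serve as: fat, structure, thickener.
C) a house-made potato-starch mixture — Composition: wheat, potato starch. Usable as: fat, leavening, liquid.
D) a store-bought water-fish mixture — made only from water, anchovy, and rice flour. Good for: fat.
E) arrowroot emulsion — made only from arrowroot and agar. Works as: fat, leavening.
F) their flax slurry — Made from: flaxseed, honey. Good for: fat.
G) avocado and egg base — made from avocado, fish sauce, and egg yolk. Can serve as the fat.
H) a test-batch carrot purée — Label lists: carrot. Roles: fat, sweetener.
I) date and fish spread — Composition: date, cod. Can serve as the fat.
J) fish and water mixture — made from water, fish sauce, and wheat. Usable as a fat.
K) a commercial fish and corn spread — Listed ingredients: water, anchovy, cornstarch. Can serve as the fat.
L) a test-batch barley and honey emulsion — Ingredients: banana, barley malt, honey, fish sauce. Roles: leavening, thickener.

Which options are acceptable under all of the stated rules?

A, B, E, H, I

A: no egg, no honey — valid
B: only cod, tapioca and chia seed; none excluded — keep
C: has wheat, so not kosher-for-Passover; has wheat, so not Whole30-style — reject
D: has rice flour, so not Whole30-style — no
E: kosher-for-Passover, no honey — valid
F: has honey, so not honey-free — no
G: has egg yolk, so not egg-free — out
H: only carrot; none excluded — keep
I: only cod and date; none excluded — keep
J: has wheat, so not kosher-for-Passover; has wheat, so not Whole30-style — reject
K: has cornstarch, so not Whole30-style — no
L: not usable as a fat; has barley malt, so not kosher-for-Passover (and 2 more) — no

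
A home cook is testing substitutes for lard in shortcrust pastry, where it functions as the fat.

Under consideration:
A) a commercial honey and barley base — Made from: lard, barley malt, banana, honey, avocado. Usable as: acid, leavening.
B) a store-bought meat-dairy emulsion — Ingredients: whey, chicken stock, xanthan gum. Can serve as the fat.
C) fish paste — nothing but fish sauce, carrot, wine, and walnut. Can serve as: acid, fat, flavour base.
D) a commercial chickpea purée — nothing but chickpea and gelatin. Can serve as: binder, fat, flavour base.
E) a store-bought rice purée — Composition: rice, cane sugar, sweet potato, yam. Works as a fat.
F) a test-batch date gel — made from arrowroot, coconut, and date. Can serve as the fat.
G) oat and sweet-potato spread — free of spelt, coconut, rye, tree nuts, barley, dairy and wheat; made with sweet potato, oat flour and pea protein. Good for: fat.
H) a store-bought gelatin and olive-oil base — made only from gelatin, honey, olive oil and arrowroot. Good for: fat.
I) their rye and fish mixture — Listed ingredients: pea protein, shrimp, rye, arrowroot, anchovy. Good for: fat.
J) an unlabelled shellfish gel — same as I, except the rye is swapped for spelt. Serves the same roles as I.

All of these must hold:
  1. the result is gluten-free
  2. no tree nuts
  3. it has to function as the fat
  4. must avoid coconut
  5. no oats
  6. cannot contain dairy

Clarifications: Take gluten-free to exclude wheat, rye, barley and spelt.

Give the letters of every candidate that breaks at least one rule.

A, B, C, F, G, I, J

A: not usable as a fat; has barley malt, so not gluten-free — out
B: has whey, so not dairy-free — out
C: has walnut, so not tree-nut-free — reject
D: works as a fat, no tree nuts, gluten-free — keep
E: works as a fat, gluten-free, no oats — OK
F: has coconut, so not coconut-free — out
G: has oat flour, so not oat-free — reject
H: nothing on the exclusion list — keep
I: has rye, so not gluten-free — reject
J: has spelt, so not gluten-free — no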